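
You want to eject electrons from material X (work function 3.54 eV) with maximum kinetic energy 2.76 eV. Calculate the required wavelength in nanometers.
196.80 nm

From Einstein's equation: KE_max = hc/λ - φ

Rearranging for λ:
hc/λ = KE_max + φ
λ = hc/(KE_max + φ)

Required photon energy:
E_photon = KE_max + φ = 2.76 + 3.54 = 6.30 eV

Required wavelength:
λ = hc/E_photon = (6.626×10⁻³⁴)(3×10⁸) / (6.30 × 1.602×10⁻¹⁹)
λ = 196.80 nm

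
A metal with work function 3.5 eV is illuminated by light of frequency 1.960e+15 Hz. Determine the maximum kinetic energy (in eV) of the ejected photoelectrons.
4.6059 eV

Using Einstein's photoelectric equation: KE_max = hf - φ

First, calculate the photon energy:
E_photon = hf = (6.626×10⁻³⁴ J·s)(1.960e+15 Hz)
E_photon = 8.1059 eV

Then, the maximum kinetic energy:
KE_max = E_photon - φ = 8.1059 eV - 3.5 eV = 4.6059 eV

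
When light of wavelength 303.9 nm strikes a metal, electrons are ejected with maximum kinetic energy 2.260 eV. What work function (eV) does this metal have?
1.82 eV

From Einstein's photoelectric equation: KE_max = hf - φ = hc/λ - φ

Rearranging for φ:
φ = hc/λ - KE_max

Calculate photon energy:
E_photon = hc/λ = 4.0798 eV

Therefore:
φ = 4.0798 - 2.260 = 1.82 eV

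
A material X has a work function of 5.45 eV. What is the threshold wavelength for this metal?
227.49 nm

The threshold wavelength is when the photon energy equals the work function:
hc/λ₀ = φ

Solving for λ₀:
λ₀ = hc/φ = (6.626×10⁻³⁴ J·s)(3×10⁸ m/s) / (5.45 eV × 1.602×10⁻¹⁹ J/eV)
λ₀ = 227.49 nm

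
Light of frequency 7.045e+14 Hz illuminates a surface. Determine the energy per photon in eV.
2.9136 eV

Using E = hf:

E = hf = (6.626×10⁻³⁴ J·s)(7.045e+14 Hz)
E = 2.9136 eV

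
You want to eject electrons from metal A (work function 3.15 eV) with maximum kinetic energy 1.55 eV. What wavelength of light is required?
263.80 nm

From Einstein's equation: KE_max = hc/λ - φ

Rearranging for λ:
hc/λ = KE_max + φ
λ = hc/(KE_max + φ)

Required photon energy:
E_photon = KE_max + φ = 1.55 + 3.15 = 4.70 eV

Required wavelength:
λ = hc/E_photon = (6.626×10⁻³⁴)(3×10⁸) / (4.70 × 1.602×10⁻¹⁹)
λ = 263.80 nm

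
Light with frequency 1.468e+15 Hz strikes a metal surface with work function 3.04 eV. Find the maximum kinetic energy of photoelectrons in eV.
3.0312 eV

Using Einstein's photoelectric equation: KE_max = hf - φ

First, calculate the photon energy:
E_photon = hf = (6.626×10⁻³⁴ J·s)(1.468e+15 Hz)
E_photon = 6.0712 eV

Then, the maximum kinetic energy:
KE_max = E_photon - φ = 6.0712 eV - 3.04 eV = 3.0312 eV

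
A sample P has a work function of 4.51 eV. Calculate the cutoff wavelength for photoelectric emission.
274.91 nm

The threshold wavelength is when the photon energy equals the work function:
hc/λ₀ = φ

Solving for λ₀:
λ₀ = hc/φ = (6.626×10⁻³⁴ J·s)(3×10⁸ m/s) / (4.51 eV × 1.602×10⁻¹⁹ J/eV)
λ₀ = 274.91 nm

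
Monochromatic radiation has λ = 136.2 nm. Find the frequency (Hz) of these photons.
2.2011e+15 Hz

Using the wave equation: c = fλ

Solving for frequency:
f = c/λ = (3×10⁸ m/s) / (136.2×10⁻⁹ m)
f = 2.2011e+15 Hz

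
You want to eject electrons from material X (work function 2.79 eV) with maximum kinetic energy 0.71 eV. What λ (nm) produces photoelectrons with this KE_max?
354.24 nm

From Einstein's equation: KE_max = hc/λ - φ

Rearranging for λ:
hc/λ = KE_max + φ
λ = hc/(KE_max + φ)

Required photon energy:
E_photon = KE_max + φ = 0.71 + 2.79 = 3.50 eV

Required wavelength:
λ = hc/E_photon = (6.626×10⁻³⁴)(3×10⁸) / (3.50 × 1.602×10⁻¹⁹)
λ = 354.24 nm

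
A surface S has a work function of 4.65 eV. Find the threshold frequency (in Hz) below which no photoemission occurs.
1.1244e+15 Hz

The threshold frequency is when the photon energy equals the work function:
hf₀ = φ

Solving for f₀:
f₀ = φ/h = (4.65 eV × 1.602×10⁻¹⁹ J/eV) / (6.626×10⁻³⁴ J·s)
f₀ = 1.1244e+15 Hz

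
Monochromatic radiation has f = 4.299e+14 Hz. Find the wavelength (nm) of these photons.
697.35 nm

Using the wave equation: c = fλ

Solving for wavelength:
λ = c/f = (3×10⁸ m/s) / (4.299e+14 Hz)
λ = 697.35 nm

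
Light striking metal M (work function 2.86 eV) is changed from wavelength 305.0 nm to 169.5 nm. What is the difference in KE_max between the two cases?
3.2496 eV

Using Einstein's equation: KE_max = hc/λ - φ

For λ₁ = 305.0 nm:
KE₁ = hc/λ₁ - φ = 4.0651 - 2.86 = 1.2051 eV

For λ₂ = 169.5 nm:
KE₂ = hc/λ₂ - φ = 7.3147 - 2.86 = 4.4547 eV

Change in KE:
ΔKE = KE₂ - KE₁ = 4.4547 - 1.2051 = 3.2496 eV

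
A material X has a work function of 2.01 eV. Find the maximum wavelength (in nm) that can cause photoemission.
616.84 nm

The threshold wavelength is when the photon energy equals the work function:
hc/λ₀ = φ

Solving for λ₀:
λ₀ = hc/φ = (6.626×10⁻³⁴ J·s)(3×10⁸ m/s) / (2.01 eV × 1.602×10⁻¹⁹ J/eV)
λ₀ = 616.84 nm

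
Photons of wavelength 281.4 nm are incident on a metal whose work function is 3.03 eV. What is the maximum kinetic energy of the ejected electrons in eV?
1.3760 eV

Using Einstein's photoelectric equation: KE_max = hf - φ = hc/λ - φ

First, calculate the photon energy:
E_photon = hc/λ = (6.626×10⁻³⁴ J·s)(3×10⁸ m/s) / (281.4×10⁻⁹ m)
E_photon = 4.4060 eV

Then, the maximum kinetic energy:
KE_max = E_photon - φ = 4.4060 eV - 3.03 eV = 1.3760 eV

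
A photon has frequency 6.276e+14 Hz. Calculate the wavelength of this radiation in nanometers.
477.68 nm

Using the wave equation: c = fλ

Solving for wavelength:
λ = c/f = (3×10⁸ m/s) / (6.276e+14 Hz)
λ = 477.68 nm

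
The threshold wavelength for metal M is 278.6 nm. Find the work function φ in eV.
4.45 eV

At the threshold wavelength, photon energy equals work function:
φ = hc/λ₀

Calculating:
φ = (6.626×10⁻³⁴ J·s)(3×10⁸ m/s) / (278.6×10⁻⁹ m)
φ = 4.45 eV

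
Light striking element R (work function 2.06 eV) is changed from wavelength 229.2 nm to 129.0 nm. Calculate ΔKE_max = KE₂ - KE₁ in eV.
4.2017 eV

Using Einstein's equation: KE_max = hc/λ - φ

For λ₁ = 229.2 nm:
KE₁ = hc/λ₁ - φ = 5.4094 - 2.06 = 3.3494 eV

For λ₂ = 129.0 nm:
KE₂ = hc/λ₂ - φ = 9.6112 - 2.06 = 7.5512 eV

Change in KE:
ΔKE = KE₂ - KE₁ = 7.5512 - 3.3494 = 4.2017 eV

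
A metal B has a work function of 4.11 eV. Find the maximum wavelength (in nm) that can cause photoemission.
301.66 nm

The threshold wavelength is when the photon energy equals the work function:
hc/λ₀ = φ

Solving for λ₀:
λ₀ = hc/φ = (6.626×10⁻³⁴ J·s)(3×10⁸ m/s) / (4.11 eV × 1.602×10⁻¹⁹ J/eV)
λ₀ = 301.66 nm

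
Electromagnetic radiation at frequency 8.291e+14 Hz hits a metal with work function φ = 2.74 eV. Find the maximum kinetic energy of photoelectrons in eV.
0.6889 eV

Using Einstein's photoelectric equation: KE_max = hf - φ

First, calculate the photon energy:
E_photon = hf = (6.626×10⁻³⁴ J·s)(8.291e+14 Hz)
E_photon = 3.4289 eV

Then, the maximum kinetic energy:
KE_max = E_photon - φ = 3.4289 eV - 2.74 eV = 0.6889 eV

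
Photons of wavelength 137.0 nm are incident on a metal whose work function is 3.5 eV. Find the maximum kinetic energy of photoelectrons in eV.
5.5499 eV

Using Einstein's photoelectric equation: KE_max = hf - φ = hc/λ - φ

First, calculate the photon energy:
E_photon = hc/λ = (6.626×10⁻³⁴ J·s)(3×10⁸ m/s) / (137.0×10⁻⁹ m)
E_photon = 9.0499 eV

Then, the maximum kinetic energy:
KE_max = E_photon - φ = 9.0499 eV - 3.5 eV = 5.5499 eV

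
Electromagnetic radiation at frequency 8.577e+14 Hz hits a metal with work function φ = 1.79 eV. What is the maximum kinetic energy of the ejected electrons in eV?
1.7572 eV

Using Einstein's photoelectric equation: KE_max = hf - φ

First, calculate the photon energy:
E_photon = hf = (6.626×10⁻³⁴ J·s)(8.577e+14 Hz)
E_photon = 3.5472 eV

Then, the maximum kinetic energy:
KE_max = E_photon - φ = 3.5472 eV - 1.79 eV = 1.7572 eV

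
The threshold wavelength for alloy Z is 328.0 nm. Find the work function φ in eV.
3.78 eV

At the threshold wavelength, photon energy equals work function:
φ = hc/λ₀

Calculating:
φ = (6.626×10⁻³⁴ J·s)(3×10⁸ m/s) / (328.0×10⁻⁹ m)
φ = 3.78 eV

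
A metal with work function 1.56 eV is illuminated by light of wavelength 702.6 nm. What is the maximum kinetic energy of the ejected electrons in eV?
0.2046 eV

Using Einstein's photoelectric equation: KE_max = hf - φ = hc/λ - φ

First, calculate the photon energy:
E_photon = hc/λ = (6.626×10⁻³⁴ J·s)(3×10⁸ m/s) / (702.6×10⁻⁹ m)
E_photon = 1.7646 eV

Then, the maximum kinetic energy:
KE_max = E_photon - φ = 1.7646 eV - 1.56 eV = 0.2046 eV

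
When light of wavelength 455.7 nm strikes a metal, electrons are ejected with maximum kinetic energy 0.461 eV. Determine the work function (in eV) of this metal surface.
2.26 eV

From Einstein's photoelectric equation: KE_max = hf - φ = hc/λ - φ

Rearranging for φ:
φ = hc/λ - KE_max

Calculate photon energy:
E_photon = hc/λ = 2.7207 eV

Therefore:
φ = 2.7207 - 0.461 = 2.26 eV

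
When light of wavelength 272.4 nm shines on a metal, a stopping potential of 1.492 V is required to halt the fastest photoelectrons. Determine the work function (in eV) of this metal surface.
3.06 eV

The stopping potential gives the maximum kinetic energy: KE_max = eV_s = 1.492 eV

From Einstein's photoelectric equation: KE_max = hc/λ - φ
Rearranging: φ = hc/λ - KE_max

Calculate photon energy:
E_photon = hc/λ = (6.626×10⁻³⁴ J·s)(3×10⁸ m/s) / (272.4×10⁻⁹ m) = 4.5515 eV

Therefore:
φ = 4.5515 - 1.492 = 3.06 eV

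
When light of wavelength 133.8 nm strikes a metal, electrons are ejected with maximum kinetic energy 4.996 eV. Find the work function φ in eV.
4.27 eV

From Einstein's photoelectric equation: KE_max = hf - φ = hc/λ - φ

Rearranging for φ:
φ = hc/λ - KE_max

Calculate photon energy:
E_photon = hc/λ = 9.2664 eV

Therefore:
φ = 9.2664 - 4.996 = 4.27 eV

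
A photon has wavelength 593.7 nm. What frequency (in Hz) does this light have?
5.0496e+14 Hz

Using the wave equation: c = fλ

Solving for frequency:
f = c/λ = (3×10⁸ m/s) / (593.7×10⁻⁹ m)
f = 5.0496e+14 Hz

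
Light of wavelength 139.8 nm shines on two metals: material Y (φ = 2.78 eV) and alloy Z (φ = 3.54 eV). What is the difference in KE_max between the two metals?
0.7600 eV

Using KE_max = hc/λ - φ for each metal:

Photon energy: E = hc/λ = 8.8687 eV

For material Y (φ₁ = 2.78 eV):
KE₁ = E - φ₁ = 8.8687 - 2.78 = 6.0887 eV

For alloy Z (φ₂ = 3.54 eV):
KE₂ = E - φ₂ = 8.8687 - 3.54 = 5.3287 eV

Difference:
ΔKE = KE₁ - KE₂ = 6.0887 - 5.3287 = 0.7600 eV

Note: The difference equals the difference in work functions: 3.54 - 2.78 = 0.76 eV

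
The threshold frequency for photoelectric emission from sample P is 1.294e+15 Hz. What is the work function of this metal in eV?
5.35 eV

At the threshold frequency, photon energy equals work function:
φ = hf₀

Calculating:
φ = (6.626×10⁻³⁴ J·s)(1.294e+15 Hz)
φ = 5.35 eV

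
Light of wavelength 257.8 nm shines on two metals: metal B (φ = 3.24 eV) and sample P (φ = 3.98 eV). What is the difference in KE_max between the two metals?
0.7400 eV

Using KE_max = hc/λ - φ for each metal:

Photon energy: E = hc/λ = 4.8093 eV

For metal B (φ₁ = 3.24 eV):
KE₁ = E - φ₁ = 4.8093 - 3.24 = 1.5693 eV

For sample P (φ₂ = 3.98 eV):
KE₂ = E - φ₂ = 4.8093 - 3.98 = 0.8293 eV

Difference:
ΔKE = KE₁ - KE₂ = 1.5693 - 0.8293 = 0.7400 eV

Note: The difference equals the difference in work functions: 3.98 - 3.24 = 0.74 eV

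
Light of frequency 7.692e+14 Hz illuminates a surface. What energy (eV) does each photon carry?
3.1812 eV

Using E = hf:

E = hf = (6.626×10⁻³⁴ J·s)(7.692e+14 Hz)
E = 3.1812 eV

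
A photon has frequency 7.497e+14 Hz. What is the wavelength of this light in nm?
399.88 nm

Using the wave equation: c = fλ

Solving for wavelength:
λ = c/f = (3×10⁸ m/s) / (7.497e+14 Hz)
λ = 399.88 nm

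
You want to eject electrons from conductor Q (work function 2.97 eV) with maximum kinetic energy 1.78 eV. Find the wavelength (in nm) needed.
261.02 nm

From Einstein's equation: KE_max = hc/λ - φ

Rearranging for λ:
hc/λ = KE_max + φ
λ = hc/(KE_max + φ)

Required photon energy:
E_photon = KE_max + φ = 1.78 + 2.97 = 4.75 eV

Required wavelength:
λ = hc/E_photon = (6.626×10⁻³⁴)(3×10⁸) / (4.75 × 1.602×10⁻¹⁹)
λ = 261.02 nm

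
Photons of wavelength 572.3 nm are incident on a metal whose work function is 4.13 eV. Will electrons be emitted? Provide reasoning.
No

For photoemission, the photon energy must exceed the work function.

Photon energy: E = hc/λ = 2.1664 eV
Work function: φ = 4.13 eV

Since E_photon (2.1664 eV) < φ (4.13 eV), photoemission will NOT occur.
The threshold wavelength is λ₀ = hc/φ = 300.2 nm.
Since 572.3 nm > 300.2 nm, the photons lack sufficient energy.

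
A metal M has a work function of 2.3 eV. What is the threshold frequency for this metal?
5.5614e+14 Hz

The threshold frequency is when the photon energy equals the work function:
hf₀ = φ

Solving for f₀:
f₀ = φ/h = (2.3 eV × 1.602×10⁻¹⁹ J/eV) / (6.626×10⁻³⁴ J·s)
f₀ = 5.5614e+14 Hz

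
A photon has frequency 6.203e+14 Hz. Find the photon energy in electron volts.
2.5654 eV

Using E = hf:

E = hf = (6.626×10⁻³⁴ J·s)(6.203e+14 Hz)
E = 2.5654 eV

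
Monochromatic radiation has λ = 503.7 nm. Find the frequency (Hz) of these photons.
5.9518e+14 Hz

Using the wave equation: c = fλ

Solving for frequency:
f = c/λ = (3×10⁸ m/s) / (503.7×10⁻⁹ m)
f = 5.9518e+14 Hz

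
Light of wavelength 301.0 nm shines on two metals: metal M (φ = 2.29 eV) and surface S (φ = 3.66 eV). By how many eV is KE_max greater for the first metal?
1.3700 eV

Using KE_max = hc/λ - φ for each metal:

Photon energy: E = hc/λ = 4.1191 eV

For metal M (φ₁ = 2.29 eV):
KE₁ = E - φ₁ = 4.1191 - 2.29 = 1.8291 eV

For surface S (φ₂ = 3.66 eV):
KE₂ = E - φ₂ = 4.1191 - 3.66 = 0.4591 eV

Difference:
ΔKE = KE₁ - KE₂ = 1.8291 - 0.4591 = 1.3700 eV

Note: The difference equals the difference in work functions: 3.66 - 2.29 = 1.37 eV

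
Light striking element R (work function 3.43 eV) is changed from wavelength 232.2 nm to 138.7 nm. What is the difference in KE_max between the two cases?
3.5995 eV

Using Einstein's equation: KE_max = hc/λ - φ

For λ₁ = 232.2 nm:
KE₁ = hc/λ₁ - φ = 5.3395 - 3.43 = 1.9095 eV

For λ₂ = 138.7 nm:
KE₂ = hc/λ₂ - φ = 8.9390 - 3.43 = 5.5090 eV

Change in KE:
ΔKE = KE₂ - KE₁ = 5.5090 - 1.9095 = 3.5995 eV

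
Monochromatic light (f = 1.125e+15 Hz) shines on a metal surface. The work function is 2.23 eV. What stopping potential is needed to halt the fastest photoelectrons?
2.4226 V

The stopping potential V_s satisfies: eV_s = KE_max

First, find KE_max using Einstein's equation:
E_photon = hf = (6.626×10⁻³⁴ J·s)(1.125e+15 Hz) = 4.6526 eV
KE_max = E_photon - φ = 4.6526 - 2.23 = 2.4226 eV

Since eV_s = KE_max:
V_s = KE_max/e = 2.4226 V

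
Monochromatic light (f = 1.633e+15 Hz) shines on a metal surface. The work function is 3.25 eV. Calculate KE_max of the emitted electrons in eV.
3.5035 eV

Using Einstein's photoelectric equation: KE_max = hf - φ

First, calculate the photon energy:
E_photon = hf = (6.626×10⁻³⁴ J·s)(1.633e+15 Hz)
E_photon = 6.7535 eV

Then, the maximum kinetic energy:
KE_max = E_photon - φ = 6.7535 eV - 3.25 eV = 3.5035 eV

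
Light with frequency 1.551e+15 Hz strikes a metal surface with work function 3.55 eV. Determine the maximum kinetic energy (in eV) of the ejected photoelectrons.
2.8644 eV

Using Einstein's photoelectric equation: KE_max = hf - φ

First, calculate the photon energy:
E_photon = hf = (6.626×10⁻³⁴ J·s)(1.551e+15 Hz)
E_photon = 6.4144 eV

Then, the maximum kinetic energy:
KE_max = E_photon - φ = 6.4144 eV - 3.55 eV = 2.8644 eV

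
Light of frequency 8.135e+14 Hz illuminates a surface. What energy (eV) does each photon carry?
3.3644 eV

Using E = hf:

E = hf = (6.626×10⁻³⁴ J·s)(8.135e+14 Hz)
E = 3.3644 eV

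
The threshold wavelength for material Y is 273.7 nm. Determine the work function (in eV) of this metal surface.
4.53 eV

At the threshold wavelength, photon energy equals work function:
φ = hc/λ₀

Calculating:
φ = (6.626×10⁻³⁴ J·s)(3×10⁸ m/s) / (273.7×10⁻⁹ m)
φ = 4.53 eV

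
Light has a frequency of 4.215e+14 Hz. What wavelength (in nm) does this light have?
711.25 nm

Using the wave equation: c = fλ

Solving for wavelength:
λ = c/f = (3×10⁸ m/s) / (4.215e+14 Hz)
λ = 711.25 nm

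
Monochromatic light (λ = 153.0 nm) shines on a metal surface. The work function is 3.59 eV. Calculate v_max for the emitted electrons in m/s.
1.2600e+06 m/s

First, find the maximum kinetic energy:
E_photon = hc/λ = 8.1035 eV
KE_max = E_photon - φ = 8.1035 - 3.59 = 4.5135 eV

Convert to Joules: KE_max = 4.5135 × 1.602×10⁻¹⁹ J = 7.2315e-19 J

Then use KE = ½mv² to find velocity:
v = √(2·KE/m) = √(2 × 7.2315e-19 J / 9.109e-31 kg)
v = 1.2600e+06 m/s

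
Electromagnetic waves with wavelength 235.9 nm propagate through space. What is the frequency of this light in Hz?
1.2708e+15 Hz

Using the wave equation: c = fλ

Solving for frequency:
f = c/λ = (3×10⁸ m/s) / (235.9×10⁻⁹ m)
f = 1.2708e+15 Hz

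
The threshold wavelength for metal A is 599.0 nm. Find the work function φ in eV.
2.07 eV

At the threshold wavelength, photon energy equals work function:
φ = hc/λ₀

Calculating:
φ = (6.626×10⁻³⁴ J·s)(3×10⁸ m/s) / (599.0×10⁻⁹ m)
φ = 2.07 eV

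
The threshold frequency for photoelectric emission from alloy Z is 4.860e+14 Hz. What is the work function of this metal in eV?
2.01 eV

At the threshold frequency, photon energy equals work function:
φ = hf₀

Calculating:
φ = (6.626×10⁻³⁴ J·s)(4.860e+14 Hz)
φ = 2.01 eV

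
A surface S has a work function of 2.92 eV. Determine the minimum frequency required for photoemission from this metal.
7.0605e+14 Hz

The threshold frequency is when the photon energy equals the work function:
hf₀ = φ

Solving for f₀:
f₀ = φ/h = (2.92 eV × 1.602×10⁻¹⁹ J/eV) / (6.626×10⁻³⁴ J·s)
f₀ = 7.0605e+14 Hz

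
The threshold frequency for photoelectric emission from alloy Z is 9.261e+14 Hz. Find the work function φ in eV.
3.83 eV

At the threshold frequency, photon energy equals work function:
φ = hf₀

Calculating:
φ = (6.626×10⁻³⁴ J·s)(9.261e+14 Hz)
φ = 3.83 eV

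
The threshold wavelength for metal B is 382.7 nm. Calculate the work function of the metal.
3.24 eV

At the threshold wavelength, photon energy equals work function:
φ = hc/λ₀

Calculating:
φ = (6.626×10⁻³⁴ J·s)(3×10⁸ m/s) / (382.7×10⁻⁹ m)
φ = 3.24 eV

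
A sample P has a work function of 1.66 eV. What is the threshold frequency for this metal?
4.0139e+14 Hz

The threshold frequency is when the photon energy equals the work function:
hf₀ = φ

Solving for f₀:
f₀ = φ/h = (1.66 eV × 1.602×10⁻¹⁹ J/eV) / (6.626×10⁻³⁴ J·s)
f₀ = 4.0139e+14 Hz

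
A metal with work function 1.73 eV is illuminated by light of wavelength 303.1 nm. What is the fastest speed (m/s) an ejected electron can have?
9.1124e+05 m/s

First, find the maximum kinetic energy:
E_photon = hc/λ = 4.0905 eV
KE_max = E_photon - φ = 4.0905 - 1.73 = 2.3605 eV

Convert to Joules: KE_max = 2.3605 × 1.602×10⁻¹⁹ J = 3.7820e-19 J

Then use KE = ½mv² to find velocity:
v = √(2·KE/m) = √(2 × 3.7820e-19 J / 9.109e-31 kg)
v = 9.1124e+05 m/s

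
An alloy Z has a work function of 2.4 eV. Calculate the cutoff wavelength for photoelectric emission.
516.60 nm

The threshold wavelength is when the photon energy equals the work function:
hc/λ₀ = φ

Solving for λ₀:
λ₀ = hc/φ = (6.626×10⁻³⁴ J·s)(3×10⁸ m/s) / (2.4 eV × 1.602×10⁻¹⁹ J/eV)
λ₀ = 516.60 nm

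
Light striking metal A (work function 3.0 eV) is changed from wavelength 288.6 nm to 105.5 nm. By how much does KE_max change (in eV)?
7.4560 eV

Using Einstein's equation: KE_max = hc/λ - φ

For λ₁ = 288.6 nm:
KE₁ = hc/λ₁ - φ = 4.2961 - 3.0 = 1.2961 eV

For λ₂ = 105.5 nm:
KE₂ = hc/λ₂ - φ = 11.7521 - 3.0 = 8.7521 eV

Change in KE:
ΔKE = KE₂ - KE₁ = 8.7521 - 1.2961 = 7.4560 eV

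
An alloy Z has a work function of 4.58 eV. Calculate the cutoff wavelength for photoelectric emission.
270.71 nm

The threshold wavelength is when the photon energy equals the work function:
hc/λ₀ = φ

Solving for λ₀:
λ₀ = hc/φ = (6.626×10⁻³⁴ J·s)(3×10⁸ m/s) / (4.58 eV × 1.602×10⁻¹⁹ J/eV)
λ₀ = 270.71 nm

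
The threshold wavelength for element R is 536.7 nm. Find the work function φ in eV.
2.31 eV

At the threshold wavelength, photon energy equals work function:
φ = hc/λ₀

Calculating:
φ = (6.626×10⁻³⁴ J·s)(3×10⁸ m/s) / (536.7×10⁻⁹ m)
φ = 2.31 eV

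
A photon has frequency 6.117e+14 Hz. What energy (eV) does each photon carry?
2.5298 eV

Using E = hf:

E = hf = (6.626×10⁻³⁴ J·s)(6.117e+14 Hz)
E = 2.5298 eV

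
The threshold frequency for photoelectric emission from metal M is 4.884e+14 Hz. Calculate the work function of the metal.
2.02 eV

At the threshold frequency, photon energy equals work function:
φ = hf₀

Calculating:
φ = (6.626×10⁻³⁴ J·s)(4.884e+14 Hz)
φ = 2.02 eV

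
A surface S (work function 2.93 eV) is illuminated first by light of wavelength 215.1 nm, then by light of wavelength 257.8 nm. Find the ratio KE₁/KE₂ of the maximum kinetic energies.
1.5080

Using Einstein's equation: KE_max = hc/λ - φ

For λ₁ = 215.1 nm:
E₁ = hc/λ₁ = 5.7640 eV
KE₁ = E₁ - φ = 5.7640 - 2.93 = 2.8340 eV

For λ₂ = 257.8 nm:
E₂ = hc/λ₂ = 4.8093 eV
KE₂ = E₂ - φ = 4.8093 - 2.93 = 1.8793 eV

Ratio: KE₁/KE₂ = 2.8340/1.8793 = 1.5080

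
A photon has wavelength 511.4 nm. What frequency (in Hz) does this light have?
5.8622e+14 Hz

Using the wave equation: c = fλ

Solving for frequency:
f = c/λ = (3×10⁸ m/s) / (511.4×10⁻⁹ m)
f = 5.8622e+14 Hz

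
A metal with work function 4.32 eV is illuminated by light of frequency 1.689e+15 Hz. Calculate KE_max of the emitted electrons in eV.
2.6651 eV

Using Einstein's photoelectric equation: KE_max = hf - φ

First, calculate the photon energy:
E_photon = hf = (6.626×10⁻³⁴ J·s)(1.689e+15 Hz)
E_photon = 6.9851 eV

Then, the maximum kinetic energy:
KE_max = E_photon - φ = 6.9851 eV - 4.32 eV = 2.6651 eV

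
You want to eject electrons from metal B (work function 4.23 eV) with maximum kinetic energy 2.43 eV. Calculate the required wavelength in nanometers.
186.16 nm

From Einstein's equation: KE_max = hc/λ - φ

Rearranging for λ:
hc/λ = KE_max + φ
λ = hc/(KE_max + φ)

Required photon energy:
E_photon = KE_max + φ = 2.43 + 4.23 = 6.66 eV

Required wavelength:
λ = hc/E_photon = (6.626×10⁻³⁴)(3×10⁸) / (6.66 × 1.602×10⁻¹⁹)
λ = 186.16 nm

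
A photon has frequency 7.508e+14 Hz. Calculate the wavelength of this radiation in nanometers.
399.30 nm

Using the wave equation: c = fλ

Solving for wavelength:
λ = c/f = (3×10⁸ m/s) / (7.508e+14 Hz)
λ = 399.30 nm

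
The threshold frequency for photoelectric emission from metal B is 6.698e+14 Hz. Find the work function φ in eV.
2.77 eV

At the threshold frequency, photon energy equals work function:
φ = hf₀

Calculating:
φ = (6.626×10⁻³⁴ J·s)(6.698e+14 Hz)
φ = 2.77 eV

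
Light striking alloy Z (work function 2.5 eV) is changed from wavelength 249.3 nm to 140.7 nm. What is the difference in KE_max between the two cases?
3.8387 eV

Using Einstein's equation: KE_max = hc/λ - φ

For λ₁ = 249.3 nm:
KE₁ = hc/λ₁ - φ = 4.9733 - 2.5 = 2.4733 eV

For λ₂ = 140.7 nm:
KE₂ = hc/λ₂ - φ = 8.8120 - 2.5 = 6.3120 eV

Change in KE:
ΔKE = KE₂ - KE₁ = 6.3120 - 2.4733 = 3.8387 eV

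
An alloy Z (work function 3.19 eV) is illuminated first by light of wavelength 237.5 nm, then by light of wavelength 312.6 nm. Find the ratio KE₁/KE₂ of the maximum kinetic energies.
2.6157

Using Einstein's equation: KE_max = hc/λ - φ

For λ₁ = 237.5 nm:
E₁ = hc/λ₁ = 5.2204 eV
KE₁ = E₁ - φ = 5.2204 - 3.19 = 2.0304 eV

For λ₂ = 312.6 nm:
E₂ = hc/λ₂ = 3.9662 eV
KE₂ = E₂ - φ = 3.9662 - 3.19 = 0.7762 eV

Ratio: KE₁/KE₂ = 2.0304/0.7762 = 2.6157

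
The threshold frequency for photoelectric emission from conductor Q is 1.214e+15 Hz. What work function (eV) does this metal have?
5.02 eV

At the threshold frequency, photon energy equals work function:
φ = hf₀

Calculating:
φ = (6.626×10⁻³⁴ J·s)(1.214e+15 Hz)
φ = 5.02 eV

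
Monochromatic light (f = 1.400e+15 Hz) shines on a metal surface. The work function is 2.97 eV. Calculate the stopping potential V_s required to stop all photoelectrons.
2.8199 V

The stopping potential V_s satisfies: eV_s = KE_max

First, find KE_max using Einstein's equation:
E_photon = hf = (6.626×10⁻³⁴ J·s)(1.400e+15 Hz) = 5.7899 eV
KE_max = E_photon - φ = 5.7899 - 2.97 = 2.8199 eV

Since eV_s = KE_max:
V_s = KE_max/e = 2.8199 V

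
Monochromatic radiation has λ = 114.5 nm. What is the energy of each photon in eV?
10.8283 eV

Using E = hf = hc/λ:

E = hc/λ = (6.626×10⁻³⁴ J·s)(3×10⁸ m/s) / (114.5×10⁻⁹ m)
E = 10.8283 eV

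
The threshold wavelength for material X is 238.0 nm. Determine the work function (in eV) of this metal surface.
5.21 eV

At the threshold wavelength, photon energy equals work function:
φ = hc/λ₀

Calculating:
φ = (6.626×10⁻³⁴ J·s)(3×10⁸ m/s) / (238.0×10⁻⁹ m)
φ = 5.21 eV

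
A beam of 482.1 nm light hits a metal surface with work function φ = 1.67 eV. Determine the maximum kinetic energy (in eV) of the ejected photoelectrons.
0.9018 eV

Using Einstein's photoelectric equation: KE_max = hf - φ = hc/λ - φ

First, calculate the photon energy:
E_photon = hc/λ = (6.626×10⁻³⁴ J·s)(3×10⁸ m/s) / (482.1×10⁻⁹ m)
E_photon = 2.5718 eV

Then, the maximum kinetic energy:
KE_max = E_photon - φ = 2.5718 eV - 1.67 eV = 0.9018 eV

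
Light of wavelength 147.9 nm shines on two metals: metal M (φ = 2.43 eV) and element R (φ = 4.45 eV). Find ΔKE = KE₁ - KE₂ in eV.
2.0200 eV

Using KE_max = hc/λ - φ for each metal:

Photon energy: E = hc/λ = 8.3830 eV

For metal M (φ₁ = 2.43 eV):
KE₁ = E - φ₁ = 8.3830 - 2.43 = 5.9530 eV

For element R (φ₂ = 4.45 eV):
KE₂ = E - φ₂ = 8.3830 - 4.45 = 3.9330 eV

Difference:
ΔKE = KE₁ - KE₂ = 5.9530 - 3.9330 = 2.0200 eV

Note: The difference equals the difference in work functions: 4.45 - 2.43 = 2.02 eV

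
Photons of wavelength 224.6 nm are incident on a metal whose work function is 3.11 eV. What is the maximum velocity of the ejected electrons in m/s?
9.2078e+05 m/s

First, find the maximum kinetic energy:
E_photon = hc/λ = 5.5202 eV
KE_max = E_photon - φ = 5.5202 - 3.11 = 2.4102 eV

Convert to Joules: KE_max = 2.4102 × 1.602×10⁻¹⁹ J = 3.8616e-19 J

Then use KE = ½mv² to find velocity:
v = √(2·KE/m) = √(2 × 3.8616e-19 J / 9.109e-31 kg)
v = 9.2078e+05 m/s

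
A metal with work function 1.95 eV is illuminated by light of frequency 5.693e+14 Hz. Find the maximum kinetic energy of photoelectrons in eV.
0.4044 eV

Using Einstein's photoelectric equation: KE_max = hf - φ

First, calculate the photon energy:
E_photon = hf = (6.626×10⁻³⁴ J·s)(5.693e+14 Hz)
E_photon = 2.3544 eV

Then, the maximum kinetic energy:
KE_max = E_photon - φ = 2.3544 eV - 1.95 eV = 0.4044 eV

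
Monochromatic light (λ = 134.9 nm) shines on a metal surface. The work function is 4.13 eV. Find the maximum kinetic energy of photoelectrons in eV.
5.0608 eV

Using Einstein's photoelectric equation: KE_max = hf - φ = hc/λ - φ

First, calculate the photon energy:
E_photon = hc/λ = (6.626×10⁻³⁴ J·s)(3×10⁸ m/s) / (134.9×10⁻⁹ m)
E_photon = 9.1908 eV

Then, the maximum kinetic energy:
KE_max = E_photon - φ = 9.1908 eV - 4.13 eV = 5.0608 eV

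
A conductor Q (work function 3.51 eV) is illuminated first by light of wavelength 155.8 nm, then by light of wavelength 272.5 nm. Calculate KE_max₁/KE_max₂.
4.2773

Using Einstein's equation: KE_max = hc/λ - φ

For λ₁ = 155.8 nm:
E₁ = hc/λ₁ = 7.9579 eV
KE₁ = E₁ - φ = 7.9579 - 3.51 = 4.4479 eV

For λ₂ = 272.5 nm:
E₂ = hc/λ₂ = 4.5499 eV
KE₂ = E₂ - φ = 4.5499 - 3.51 = 1.0399 eV

Ratio: KE₁/KE₂ = 4.4479/1.0399 = 4.2773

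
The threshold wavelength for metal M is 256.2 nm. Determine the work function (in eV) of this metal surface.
4.84 eV

At the threshold wavelength, photon energy equals work function:
φ = hc/λ₀

Calculating:
φ = (6.626×10⁻³⁴ J·s)(3×10⁸ m/s) / (256.2×10⁻⁹ m)
φ = 4.84 eV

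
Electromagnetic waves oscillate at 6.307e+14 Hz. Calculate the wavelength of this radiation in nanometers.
475.33 nm

Using the wave equation: c = fλ

Solving for wavelength:
λ = c/f = (3×10⁸ m/s) / (6.307e+14 Hz)
λ = 475.33 nm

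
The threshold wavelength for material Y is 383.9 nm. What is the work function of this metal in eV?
3.23 eV

At the threshold wavelength, photon energy equals work function:
φ = hc/λ₀

Calculating:
φ = (6.626×10⁻³⁴ J·s)(3×10⁸ m/s) / (383.9×10⁻⁹ m)
φ = 3.23 eV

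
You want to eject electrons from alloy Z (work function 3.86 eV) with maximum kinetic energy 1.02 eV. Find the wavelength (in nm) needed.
254.07 nm

From Einstein's equation: KE_max = hc/λ - φ

Rearranging for λ:
hc/λ = KE_max + φ
λ = hc/(KE_max + φ)

Required photon energy:
E_photon = KE_max + φ = 1.02 + 3.86 = 4.88 eV

Required wavelength:
λ = hc/E_photon = (6.626×10⁻³⁴)(3×10⁸) / (4.88 × 1.602×10⁻¹⁹)
λ = 254.07 nm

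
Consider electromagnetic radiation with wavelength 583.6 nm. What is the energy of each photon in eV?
2.1245 eV

Using E = hf = hc/λ:

E = hc/λ = (6.626×10⁻³⁴ J·s)(3×10⁸ m/s) / (583.6×10⁻⁹ m)
E = 2.1245 eV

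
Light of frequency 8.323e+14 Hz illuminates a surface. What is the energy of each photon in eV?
3.4421 eV

Using E = hf:

E = hf = (6.626×10⁻³⁴ J·s)(8.323e+14 Hz)
E = 3.4421 eV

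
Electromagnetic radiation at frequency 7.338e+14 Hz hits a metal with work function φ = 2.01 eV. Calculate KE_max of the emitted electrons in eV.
1.0248 eV

Using Einstein's photoelectric equation: KE_max = hf - φ

First, calculate the photon energy:
E_photon = hf = (6.626×10⁻³⁴ J·s)(7.338e+14 Hz)
E_photon = 3.0348 eV

Then, the maximum kinetic energy:
KE_max = E_photon - φ = 3.0348 eV - 2.01 eV = 1.0248 eV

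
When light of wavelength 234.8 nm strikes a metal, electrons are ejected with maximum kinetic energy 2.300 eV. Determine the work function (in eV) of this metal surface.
2.98 eV

From Einstein's photoelectric equation: KE_max = hf - φ = hc/λ - φ

Rearranging for φ:
φ = hc/λ - KE_max

Calculate photon energy:
E_photon = hc/λ = 5.2804 eV

Therefore:
φ = 5.2804 - 2.300 = 2.98 eV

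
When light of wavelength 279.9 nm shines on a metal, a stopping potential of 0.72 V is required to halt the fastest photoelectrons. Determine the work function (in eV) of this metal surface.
3.71 eV

The stopping potential gives the maximum kinetic energy: KE_max = eV_s = 0.72 eV

From Einstein's photoelectric equation: KE_max = hc/λ - φ
Rearranging: φ = hc/λ - KE_max

Calculate photon energy:
E_photon = hc/λ = (6.626×10⁻³⁴ J·s)(3×10⁸ m/s) / (279.9×10⁻⁹ m) = 4.4296 eV

Therefore:
φ = 4.4296 - 0.72 = 3.71 eV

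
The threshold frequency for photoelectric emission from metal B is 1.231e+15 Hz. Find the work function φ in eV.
5.09 eV

At the threshold frequency, photon energy equals work function:
φ = hf₀

Calculating:
φ = (6.626×10⁻³⁴ J·s)(1.231e+15 Hz)
φ = 5.09 eV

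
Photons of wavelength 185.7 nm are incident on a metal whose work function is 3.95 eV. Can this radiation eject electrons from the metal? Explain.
Yes

For photoemission, the photon energy must exceed the work function.

Photon energy: E = hc/λ = 6.6766 eV
Work function: φ = 3.95 eV

Since E_photon (6.6766 eV) > φ (3.95 eV), photoemission WILL occur.
The threshold wavelength is λ₀ = hc/φ = 313.9 nm.
Since 185.7 nm < 313.9 nm, the light has sufficient energy.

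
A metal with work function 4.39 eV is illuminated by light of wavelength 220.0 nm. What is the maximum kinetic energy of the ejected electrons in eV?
1.2456 eV

Using Einstein's photoelectric equation: KE_max = hf - φ = hc/λ - φ

First, calculate the photon energy:
E_photon = hc/λ = (6.626×10⁻³⁴ J·s)(3×10⁸ m/s) / (220.0×10⁻⁹ m)
E_photon = 5.6356 eV

Then, the maximum kinetic energy:
KE_max = E_photon - φ = 5.6356 eV - 4.39 eV = 1.2456 eV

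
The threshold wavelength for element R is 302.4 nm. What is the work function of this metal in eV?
4.10 eV

At the threshold wavelength, photon energy equals work function:
φ = hc/λ₀

Calculating:
φ = (6.626×10⁻³⁴ J·s)(3×10⁸ m/s) / (302.4×10⁻⁹ m)
φ = 4.10 eV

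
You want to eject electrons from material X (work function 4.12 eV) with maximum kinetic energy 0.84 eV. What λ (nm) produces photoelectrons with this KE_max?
249.97 nm

From Einstein's equation: KE_max = hc/λ - φ

Rearranging for λ:
hc/λ = KE_max + φ
λ = hc/(KE_max + φ)

Required photon energy:
E_photon = KE_max + φ = 0.84 + 4.12 = 4.96 eV

Required wavelength:
λ = hc/E_photon = (6.626×10⁻³⁴)(3×10⁸) / (4.96 × 1.602×10⁻¹⁹)
λ = 249.97 nm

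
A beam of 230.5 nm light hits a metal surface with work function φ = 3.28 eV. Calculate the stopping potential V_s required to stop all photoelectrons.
2.0989 V

The stopping potential V_s satisfies: eV_s = KE_max

First, find KE_max using Einstein's equation:
E_photon = hc/λ = 5.3789 eV
KE_max = E_photon - φ = 5.3789 - 3.28 = 2.0989 eV

Since eV_s = KE_max:
V_s = KE_max/e = 2.0989 V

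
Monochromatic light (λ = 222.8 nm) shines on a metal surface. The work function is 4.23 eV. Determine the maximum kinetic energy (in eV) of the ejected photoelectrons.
1.3348 eV

Using Einstein's photoelectric equation: KE_max = hf - φ = hc/λ - φ

First, calculate the photon energy:
E_photon = hc/λ = (6.626×10⁻³⁴ J·s)(3×10⁸ m/s) / (222.8×10⁻⁹ m)
E_photon = 5.5648 eV

Then, the maximum kinetic energy:
KE_max = E_photon - φ = 5.5648 eV - 4.23 eV = 1.3348 eV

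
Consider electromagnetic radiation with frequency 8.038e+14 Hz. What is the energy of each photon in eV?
3.3242 eV

Using E = hf:

E = hf = (6.626×10⁻³⁴ J·s)(8.038e+14 Hz)
E = 3.3242 eV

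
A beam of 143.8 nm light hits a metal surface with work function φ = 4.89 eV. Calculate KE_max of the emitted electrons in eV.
3.7320 eV

Using Einstein's photoelectric equation: KE_max = hf - φ = hc/λ - φ

First, calculate the photon energy:
E_photon = hc/λ = (6.626×10⁻³⁴ J·s)(3×10⁸ m/s) / (143.8×10⁻⁹ m)
E_photon = 8.6220 eV

Then, the maximum kinetic energy:
KE_max = E_photon - φ = 8.6220 eV - 4.89 eV = 3.7320 eV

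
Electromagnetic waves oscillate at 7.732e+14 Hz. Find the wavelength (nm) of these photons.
387.73 nm

Using the wave equation: c = fλ

Solving for wavelength:
λ = c/f = (3×10⁸ m/s) / (7.732e+14 Hz)
λ = 387.73 nm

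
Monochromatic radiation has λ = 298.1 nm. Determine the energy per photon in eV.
4.1591 eV

Using E = hf = hc/λ:

E = hc/λ = (6.626×10⁻³⁴ J·s)(3×10⁸ m/s) / (298.1×10⁻⁹ m)
E = 4.1591 eV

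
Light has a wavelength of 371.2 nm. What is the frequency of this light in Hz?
8.0763e+14 Hz

Using the wave equation: c = fλ

Solving for frequency:
f = c/λ = (3×10⁸ m/s) / (371.2×10⁻⁹ m)
f = 8.0763e+14 Hz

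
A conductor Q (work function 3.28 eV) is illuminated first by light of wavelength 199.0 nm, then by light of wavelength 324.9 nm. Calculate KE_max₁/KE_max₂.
5.5037

Using Einstein's equation: KE_max = hc/λ - φ

For λ₁ = 199.0 nm:
E₁ = hc/λ₁ = 6.2304 eV
KE₁ = E₁ - φ = 6.2304 - 3.28 = 2.9504 eV

For λ₂ = 324.9 nm:
E₂ = hc/λ₂ = 3.8161 eV
KE₂ = E₂ - φ = 3.8161 - 3.28 = 0.5361 eV

Ratio: KE₁/KE₂ = 2.9504/0.5361 = 5.5037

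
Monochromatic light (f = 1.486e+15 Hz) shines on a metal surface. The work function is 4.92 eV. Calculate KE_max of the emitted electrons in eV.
1.2256 eV

Using Einstein's photoelectric equation: KE_max = hf - φ

First, calculate the photon energy:
E_photon = hf = (6.626×10⁻³⁴ J·s)(1.486e+15 Hz)
E_photon = 6.1456 eV

Then, the maximum kinetic energy:
KE_max = E_photon - φ = 6.1456 eV - 4.92 eV = 1.2256 eV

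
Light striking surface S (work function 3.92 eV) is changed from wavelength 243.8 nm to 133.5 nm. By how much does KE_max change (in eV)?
4.2017 eV

Using Einstein's equation: KE_max = hc/λ - φ

For λ₁ = 243.8 nm:
KE₁ = hc/λ₁ - φ = 5.0855 - 3.92 = 1.1655 eV

For λ₂ = 133.5 nm:
KE₂ = hc/λ₂ - φ = 9.2872 - 3.92 = 5.3672 eV

Change in KE:
ΔKE = KE₂ - KE₁ = 5.3672 - 1.1655 = 4.2017 eV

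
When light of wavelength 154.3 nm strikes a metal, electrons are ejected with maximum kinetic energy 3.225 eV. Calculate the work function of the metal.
4.81 eV

From Einstein's photoelectric equation: KE_max = hf - φ = hc/λ - φ

Rearranging for φ:
φ = hc/λ - KE_max

Calculate photon energy:
E_photon = hc/λ = 8.0353 eV

Therefore:
φ = 8.0353 - 3.225 = 4.81 eV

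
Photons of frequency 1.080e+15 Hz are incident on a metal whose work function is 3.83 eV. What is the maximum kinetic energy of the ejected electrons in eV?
0.6365 eV

Using Einstein's photoelectric equation: KE_max = hf - φ

First, calculate the photon energy:
E_photon = hf = (6.626×10⁻³⁴ J·s)(1.080e+15 Hz)
E_photon = 4.4665 eV

Then, the maximum kinetic energy:
KE_max = E_photon - φ = 4.4665 eV - 3.83 eV = 0.6365 eV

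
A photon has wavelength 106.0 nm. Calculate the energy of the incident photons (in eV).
11.6966 eV

Using E = hf = hc/λ:

E = hc/λ = (6.626×10⁻³⁴ J·s)(3×10⁸ m/s) / (106.0×10⁻⁹ m)
E = 11.6966 eV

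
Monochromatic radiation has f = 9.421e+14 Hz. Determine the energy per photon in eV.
3.8962 eV

Using E = hf:

E = hf = (6.626×10⁻³⁴ J·s)(9.421e+14 Hz)
E = 3.8962 eV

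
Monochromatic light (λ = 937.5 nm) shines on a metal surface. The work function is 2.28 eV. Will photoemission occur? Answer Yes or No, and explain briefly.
No

For photoemission, the photon energy must exceed the work function.

Photon energy: E = hc/λ = 1.3225 eV
Work function: φ = 2.28 eV

Since E_photon (1.3225 eV) < φ (2.28 eV), photoemission will NOT occur.
The threshold wavelength is λ₀ = hc/φ = 543.8 nm.
Since 937.5 nm > 543.8 nm, the photons lack sufficient energy.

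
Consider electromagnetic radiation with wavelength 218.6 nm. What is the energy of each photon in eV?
5.6717 eV

Using E = hf = hc/λ:

E = hc/λ = (6.626×10⁻³⁴ J·s)(3×10⁸ m/s) / (218.6×10⁻⁹ m)
E = 5.6717 eV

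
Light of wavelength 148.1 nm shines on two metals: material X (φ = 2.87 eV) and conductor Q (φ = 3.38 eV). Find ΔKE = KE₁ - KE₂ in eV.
0.5100 eV

Using KE_max = hc/λ - φ for each metal:

Photon energy: E = hc/λ = 8.3717 eV

For material X (φ₁ = 2.87 eV):
KE₁ = E - φ₁ = 8.3717 - 2.87 = 5.5017 eV

For conductor Q (φ₂ = 3.38 eV):
KE₂ = E - φ₂ = 8.3717 - 3.38 = 4.9917 eV

Difference:
ΔKE = KE₁ - KE₂ = 5.5017 - 4.9917 = 0.5100 eV

Note: The difference equals the difference in work functions: 3.38 - 2.87 = 0.51 eV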